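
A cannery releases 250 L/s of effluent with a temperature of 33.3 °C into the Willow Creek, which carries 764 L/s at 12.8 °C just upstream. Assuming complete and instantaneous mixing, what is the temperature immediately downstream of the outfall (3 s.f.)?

Flow-weighted mixing: C = (Q_r C_r + Q_w C_w)/(Q_r + Q_w)
= (764×12.8 + 250×33.3)/(764 + 250) = 18100/1014 = 17.85 °C.

17.9 °C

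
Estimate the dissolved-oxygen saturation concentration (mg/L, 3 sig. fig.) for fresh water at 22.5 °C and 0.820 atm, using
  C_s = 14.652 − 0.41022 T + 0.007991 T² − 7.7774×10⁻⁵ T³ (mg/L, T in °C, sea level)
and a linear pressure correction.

C_s ≈ 7.04 mg/L

At sea level: C_s = 14.652 − 0.41022×22.5 + 0.007991×22.5² − 7.7774×10⁻⁵×22.5³ = 8.582 mg/L.
Pressure correction: C_s' = 8.582 × 0.820 = 7.037 mg/L.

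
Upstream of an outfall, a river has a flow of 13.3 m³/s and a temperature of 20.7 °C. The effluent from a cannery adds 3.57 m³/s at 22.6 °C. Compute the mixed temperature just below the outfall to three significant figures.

21.1 °C

Flow-weighted mixing: C = (Q_r C_r + Q_w C_w)/(Q_r + Q_w)
= (13.3×20.7 + 3.57×22.6)/(13.3 + 3.57) = 356.0/16.87 = 21.10 °C.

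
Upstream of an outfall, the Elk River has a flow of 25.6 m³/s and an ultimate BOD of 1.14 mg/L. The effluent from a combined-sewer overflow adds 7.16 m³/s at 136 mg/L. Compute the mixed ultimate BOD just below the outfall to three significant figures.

30.6 mg/L

Flow-weighted mixing: C = (Q_r C_r + Q_w C_w)/(Q_r + Q_w)
= (25.6×1.14 + 7.16×136)/(25.6 + 7.16) = 1003/32.76 = 30.61 mg/L.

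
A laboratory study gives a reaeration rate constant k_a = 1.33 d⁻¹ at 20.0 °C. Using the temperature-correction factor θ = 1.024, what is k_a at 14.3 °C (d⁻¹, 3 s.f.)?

k_a(T₂) = k_a(T₁) · θ^(T₂−T₁) = 1.33 × 1.024^(14.3−20.0)
= 1.33 × 1.024^-5.70 = 1.33 × 0.8736 = 1.162 d⁻¹.

k_a ≈ 1.16 d⁻¹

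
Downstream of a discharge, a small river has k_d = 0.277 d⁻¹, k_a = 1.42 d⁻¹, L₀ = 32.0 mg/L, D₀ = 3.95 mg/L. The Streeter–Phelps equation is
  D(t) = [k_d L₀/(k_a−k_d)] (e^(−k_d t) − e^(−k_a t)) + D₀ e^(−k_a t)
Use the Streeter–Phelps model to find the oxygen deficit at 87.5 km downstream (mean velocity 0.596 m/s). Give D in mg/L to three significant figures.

D ≈ 4.50 mg/L

Travel time t = x/v = 87.5 km / (0.596 m/s) = 87500 m / 0.596 m/s = 146800 s = 1.699 d.
k_d L₀/(k_a−k_d) = 0.277×32.0/(1.42−0.277) = 8.864/1.143 = 7.755 mg/L.
e^(−k_d t) = e^(−0.277×1.699) = 0.6246; e^(−k_a t) = e^(−1.42×1.699) = 0.08956.
D = 7.755 × (0.6246 − 0.08956) + 3.95 × 0.08956 = 4.149 + 0.3537 = 4.503 mg/L.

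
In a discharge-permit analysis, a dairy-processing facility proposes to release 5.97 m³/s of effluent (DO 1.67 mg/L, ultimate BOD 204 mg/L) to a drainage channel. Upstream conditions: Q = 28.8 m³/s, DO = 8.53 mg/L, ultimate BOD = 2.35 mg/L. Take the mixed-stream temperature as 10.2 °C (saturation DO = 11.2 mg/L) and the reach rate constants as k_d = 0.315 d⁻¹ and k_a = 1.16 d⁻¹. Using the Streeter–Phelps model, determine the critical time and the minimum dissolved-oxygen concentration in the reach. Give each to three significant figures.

Mixed DO = (28.8×8.53 + 5.97×1.67)/(28.8+5.97) = 255.6/34.77 = 7.352 mg/L.
Mixed L₀ = (28.8×2.35 + 5.97×204)/(34.77) = 1286/34.77 = 36.97 mg/L.
Initial deficit D₀ = C_s − DO₀ = 11.2 − 7.352 = 3.848 mg/L.
t_c = (1/0.8450) ln[(1.16/0.315)(1 − 3.848×0.8450/(0.315×36.97))] = 1.183 × ln(2.654) = 1.155 d.
D_c = (0.315/1.16) × 36.97 × e^(−0.315×1.155) = 0.2716 × 36.97 × 0.6949 = 6.977 mg/L.
Minimum DO = 11.2 − 6.977 = 4.223 mg/L.

t_c ≈ 1.16 d; minimum DO ≈ 4.22 mg/L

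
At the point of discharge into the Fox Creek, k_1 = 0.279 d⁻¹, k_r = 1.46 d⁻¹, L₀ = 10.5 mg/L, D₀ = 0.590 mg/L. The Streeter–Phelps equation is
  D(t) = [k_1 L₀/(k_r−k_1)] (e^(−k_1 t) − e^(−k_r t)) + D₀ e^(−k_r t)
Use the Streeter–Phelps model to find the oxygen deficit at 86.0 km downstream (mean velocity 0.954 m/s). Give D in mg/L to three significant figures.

Travel time t = x/v = 86.0 km / (0.954 m/s) = 86000 m / 0.954 m/s = 90150 s = 1.043 d.
k_1 L₀/(k_r−k_1) = 0.279×10.5/(1.46−0.279) = 2.930/1.181 = 2.481 mg/L.
e^(−k_1 t) = e^(−0.279×1.043) = 0.7474; e^(−k_r t) = e^(−1.46×1.043) = 0.2180.
D = 2.481 × (0.7474 − 0.2180) + 0.590 × 0.2180 = 1.313 + 0.1286 = 1.442 mg/L.

D ≈ 1.44 mg/L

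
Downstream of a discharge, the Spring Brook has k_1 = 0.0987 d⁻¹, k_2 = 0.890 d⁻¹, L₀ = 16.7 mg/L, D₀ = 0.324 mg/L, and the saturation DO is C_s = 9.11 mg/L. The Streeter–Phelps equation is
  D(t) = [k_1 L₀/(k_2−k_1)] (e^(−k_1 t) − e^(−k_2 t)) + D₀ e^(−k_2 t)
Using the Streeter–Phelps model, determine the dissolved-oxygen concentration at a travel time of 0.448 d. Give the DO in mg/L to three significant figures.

DO ≈ 8.30 mg/L

k_1 L₀/(k_2−k_1) = 0.0987×16.7/(0.890−0.0987) = 1.648/0.7913 = 2.083 mg/L.
e^(−k_1 t) = e^(−0.0987×0.4480) = 0.9567; e^(−k_2 t) = e^(−0.890×0.4480) = 0.6712.
D = 2.083 × (0.9567 − 0.6712) + 0.324 × 0.6712 = 0.5948 + 0.2175 = 0.8123 mg/L.
DO = C_s − D = 9.11 − 0.8123 = 8.298 mg/L.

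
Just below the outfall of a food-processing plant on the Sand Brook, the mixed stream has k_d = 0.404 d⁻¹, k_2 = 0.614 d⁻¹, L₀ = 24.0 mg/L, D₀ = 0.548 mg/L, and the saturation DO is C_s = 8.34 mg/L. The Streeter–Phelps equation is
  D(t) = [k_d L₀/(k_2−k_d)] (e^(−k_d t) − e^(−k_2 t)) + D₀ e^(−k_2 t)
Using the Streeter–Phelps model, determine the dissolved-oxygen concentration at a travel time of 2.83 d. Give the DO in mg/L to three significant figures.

DO ≈ 1.65 mg/L

k_d L₀/(k_2−k_d) = 0.404×24.0/(0.614−0.404) = 9.696/0.2100 = 46.17 mg/L.
e^(−k_d t) = e^(−0.404×2.830) = 0.3188; e^(−k_2 t) = e^(−0.614×2.830) = 0.1759.
D = 46.17 × (0.3188 − 0.1759) + 0.548 × 0.1759 = 6.594 + 0.09641 = 6.691 mg/L.
DO = C_s − D = 8.34 − 6.691 = 1.649 mg/L.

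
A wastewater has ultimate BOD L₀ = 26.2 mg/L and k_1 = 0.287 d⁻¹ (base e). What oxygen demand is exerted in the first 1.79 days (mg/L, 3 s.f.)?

y_t = L₀(1 − e^(−k_1 t)) = 26.2 × (1 − e^(−0.287×1.79))
= 26.2 × (1 − 0.5983) = 26.2 × 0.4017 = 10.53 mg/L.

y ≈ 10.5 mg/L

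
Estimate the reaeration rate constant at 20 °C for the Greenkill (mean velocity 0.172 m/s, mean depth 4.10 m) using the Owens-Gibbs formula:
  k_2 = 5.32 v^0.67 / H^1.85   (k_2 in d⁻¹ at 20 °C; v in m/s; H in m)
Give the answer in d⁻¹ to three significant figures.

k_2 = 5.32 × 0.172^0.67 / 4.10^1.85 = 5.32 × 0.3075 / 13.60 = 0.1202 d⁻¹.

k_2 ≈ 0.120 d⁻¹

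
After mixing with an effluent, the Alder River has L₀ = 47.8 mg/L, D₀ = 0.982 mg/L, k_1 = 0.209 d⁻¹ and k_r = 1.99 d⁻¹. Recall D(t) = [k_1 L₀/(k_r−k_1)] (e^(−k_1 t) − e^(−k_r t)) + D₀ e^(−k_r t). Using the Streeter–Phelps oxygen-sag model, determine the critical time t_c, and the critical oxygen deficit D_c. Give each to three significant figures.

t_c ≈ 1.16 d; D_c ≈ 3.94 mg/L

With k_r/k_1 = 9.522 and 1 − D₀(k_r−k_1)/(k_1 L₀) = 0.8249,
t_c = ln(9.522 × 0.8249) / (1.99 − 0.209) = ln(7.855) / 1.781 = 2.061/1.781 = 1.157 d.
D_c = (k_1/k_r) L₀ e^(−k_1 t_c) = (0.209/1.99) × 47.8 × e^(−0.209×1.157) = 0.1050 × 47.8 × 0.7852 = 3.942 mg/L.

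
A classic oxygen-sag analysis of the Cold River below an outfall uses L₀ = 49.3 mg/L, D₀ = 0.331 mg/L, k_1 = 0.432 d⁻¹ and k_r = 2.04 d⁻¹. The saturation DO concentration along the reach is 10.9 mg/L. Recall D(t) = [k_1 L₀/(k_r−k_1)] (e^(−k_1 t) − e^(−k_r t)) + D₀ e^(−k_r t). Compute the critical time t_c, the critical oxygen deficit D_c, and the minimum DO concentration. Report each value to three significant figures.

t_c ≈ 0.950 d; D_c ≈ 6.93 mg/L; min DO ≈ 3.97 mg/L

With k_r/k_1 = 4.722 and 1 − D₀(k_r−k_1)/(k_1 L₀) = 0.9750,
t_c = ln(4.722 × 0.9750) / (2.04 − 0.432) = ln(4.604) / 1.608 = 1.527/1.608 = 0.9496 d.
L(t_c) = L₀ e^(−k_1 t_c) = 49.3 × 0.6635 = 32.71 mg/L, and at the critical point k_r D_c = k_1 L, so D_c = (0.432/2.04) × 32.71 = 6.927 mg/L.
Minimum DO = C_s − D_c = 10.9 − 6.927 = 3.973 mg/L.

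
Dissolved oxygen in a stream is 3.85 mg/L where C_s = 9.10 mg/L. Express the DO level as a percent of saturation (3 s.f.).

42.3 % saturation

% saturation = C/C_s × 100 = 3.85/9.10 × 100 = 42.3 %.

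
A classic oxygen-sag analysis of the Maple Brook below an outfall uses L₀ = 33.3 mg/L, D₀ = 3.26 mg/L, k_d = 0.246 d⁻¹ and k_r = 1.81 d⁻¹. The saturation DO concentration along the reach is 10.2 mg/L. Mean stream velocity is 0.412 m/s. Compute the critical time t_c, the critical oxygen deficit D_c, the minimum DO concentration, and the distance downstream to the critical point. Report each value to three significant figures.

t_c = [1/(k_r−k_d)] ln[(k_r/k_d)(1 − D₀(k_r−k_d)/(k_d L₀))]
= [1/(1.81−0.246)] ln[(1.81/0.246)(1 − 3.26×1.564/(0.246×33.3))]
= (1/1.564) ln[7.358 × 0.3776] = 0.6394 × ln(2.778) = 0.6394 × 1.022 = 0.6533 d.
L(t_c) = L₀ e^(−k_d t_c) = 33.3 × 0.8515 = 28.36 mg/L, and at the critical point k_r D_c = k_d L, so D_c = (0.246/1.81) × 28.36 = 3.854 mg/L.
Minimum DO = C_s − D_c = 10.2 − 3.854 = 6.346 mg/L.
x_c = v t_c = 0.412 m/s × 0.6533 d × 86400 s/d = 23260 m ≈ 23.3 km.

t_c ≈ 0.653 d; D_c ≈ 3.85 mg/L; min DO ≈ 6.35 mg/L; x_c ≈ 23.3 km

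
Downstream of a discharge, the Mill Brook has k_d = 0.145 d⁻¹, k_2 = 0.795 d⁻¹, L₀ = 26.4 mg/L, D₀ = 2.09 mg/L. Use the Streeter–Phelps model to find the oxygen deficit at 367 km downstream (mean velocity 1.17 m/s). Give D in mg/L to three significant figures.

Travel time t = x/v = 367 km / (1.17 m/s) = 367000 m / 1.17 m/s = 313700 s = 3.631 d.
k_d L₀/(k_2−k_d) = 0.145×26.4/(0.795−0.145) = 3.828/0.6500 = 5.889 mg/L.
e^(−k_d t) = e^(−0.145×3.631) = 0.5907; e^(−k_2 t) = e^(−0.795×3.631) = 0.05579.
D = 5.889 × (0.5907 − 0.05579) + 2.09 × 0.05579 = 3.150 + 0.1166 = 3.267 mg/L.

D ≈ 3.27 mg/L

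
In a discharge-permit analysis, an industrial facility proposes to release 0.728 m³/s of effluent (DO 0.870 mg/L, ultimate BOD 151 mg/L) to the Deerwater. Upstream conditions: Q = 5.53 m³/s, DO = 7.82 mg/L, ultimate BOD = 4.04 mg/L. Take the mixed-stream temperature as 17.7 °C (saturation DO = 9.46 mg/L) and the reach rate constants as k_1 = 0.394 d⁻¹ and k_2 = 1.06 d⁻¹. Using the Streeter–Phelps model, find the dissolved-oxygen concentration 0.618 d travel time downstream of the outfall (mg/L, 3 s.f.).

Mixed DO = (5.53×7.82 + 0.728×0.870)/(5.53+0.728) = 43.88/6.258 = 7.011 mg/L.
Mixed L₀ = (5.53×4.04 + 0.728×151)/(6.258) = 132.3/6.258 = 21.14 mg/L.
Initial deficit D₀ = C_s − DO₀ = 9.46 − 7.011 = 2.449 mg/L.
D(0.618) = [0.394×21.14/(1.06−0.394)](e^(−0.394×0.618) − e^(−1.06×0.618)) + 2.449 e^(−1.06×0.618)
= 12.50 × (0.7839 − 0.5194) + 2.449 × 0.5194 = 4.579 mg/L.
DO = 9.46 − 4.579 = 4.881 mg/L.

DO ≈ 4.88 mg/L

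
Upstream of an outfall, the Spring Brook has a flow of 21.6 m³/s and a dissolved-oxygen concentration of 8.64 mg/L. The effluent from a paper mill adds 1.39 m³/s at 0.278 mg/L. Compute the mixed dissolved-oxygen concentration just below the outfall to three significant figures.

Flow-weighted mixing: C = (Q_r C_r + Q_w C_w)/(Q_r + Q_w)
= (21.6×8.64 + 1.39×0.278)/(21.6 + 1.39) = 187.0/22.99 = 8.134 mg/L.

8.13 mg/L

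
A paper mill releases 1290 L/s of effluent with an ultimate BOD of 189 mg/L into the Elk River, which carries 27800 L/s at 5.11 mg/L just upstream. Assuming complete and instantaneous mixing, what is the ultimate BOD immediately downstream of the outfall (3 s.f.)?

13.3 mg/L

Flow-weighted mixing: C = (Q_r C_r + Q_w C_w)/(Q_r + Q_w)
= (27800×5.11 + 1290×189)/(27800 + 1290) = 385900/29090 = 13.26 mg/L.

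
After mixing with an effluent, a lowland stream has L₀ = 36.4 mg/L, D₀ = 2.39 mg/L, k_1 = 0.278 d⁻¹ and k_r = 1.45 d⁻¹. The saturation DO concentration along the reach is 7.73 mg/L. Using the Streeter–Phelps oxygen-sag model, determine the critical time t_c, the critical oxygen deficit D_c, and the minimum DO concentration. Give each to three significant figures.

t_c ≈ 1.13 d; D_c ≈ 5.09 mg/L; min DO ≈ 2.64 mg/L

At the critical point dD/dt = 0, so k_1 L₀ e^(−k_1 t) = k_r D. Substituting D(t) from the Streeter–Phelps equation and solving for t gives
t_c = ln[(k_r/k_1)(1 − D₀(k_r−k_1)/(k_1 L₀))] / (k_r−k_1).
Here k_r−k_1 = 1.172 d⁻¹ and 1 − D₀(k_r−k_1)/(k_1 L₀) = 1 − 2.39×1.172/(0.278×36.4) = 0.7232, so
t_c = ln(5.216 × 0.7232) / 1.172 = 1.328 / 1.172 = 1.133 d.
D_c = (k_1/k_r) L₀ e^(−k_1 t_c) = (0.278/1.45) × 36.4 × e^(−0.278×1.133) = 0.1917 × 36.4 × 0.7299 = 5.093 mg/L.
Minimum DO = C_s − D_c = 7.73 − 5.093 = 2.637 mg/L.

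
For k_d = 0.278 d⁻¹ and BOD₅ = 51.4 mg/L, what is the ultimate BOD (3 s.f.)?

L₀ ≈ 68.4 mg/L

BOD₅ = L₀(1 − e^(−5k_d)) ⇒ L₀ = BOD₅ / (1 − e^(−5×0.278))
= 51.4 / (1 − 0.2491) = 51.4 / 0.7509 = 68.45 mg/L.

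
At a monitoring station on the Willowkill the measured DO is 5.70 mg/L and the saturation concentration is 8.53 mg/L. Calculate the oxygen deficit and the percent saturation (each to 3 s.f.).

D ≈ 2.83 mg/L; 66.8 % saturation

D = C_s − C = 8.53 − 5.70 = 2.83 mg/L.
% saturation = 5.70/8.53 × 100 = 66.8 %.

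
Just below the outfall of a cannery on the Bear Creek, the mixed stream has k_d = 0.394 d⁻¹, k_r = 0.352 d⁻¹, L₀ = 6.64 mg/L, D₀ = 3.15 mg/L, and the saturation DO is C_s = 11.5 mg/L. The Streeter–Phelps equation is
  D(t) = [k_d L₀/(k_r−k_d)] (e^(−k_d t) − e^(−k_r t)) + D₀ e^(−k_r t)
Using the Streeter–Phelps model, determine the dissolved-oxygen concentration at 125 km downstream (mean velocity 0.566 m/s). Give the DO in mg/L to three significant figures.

DO ≈ 7.64 mg/L

Travel time t = x/v = 125 km / (0.566 m/s) = 125000 m / 0.566 m/s = 220800 s = 2.556 d.
k_d L₀/(k_r−k_d) = 0.394×6.64/(0.352−0.394) = 2.616/-0.04200 = -62.29 mg/L.
e^(−k_d t) = e^(−0.394×2.556) = 0.3653; e^(−k_r t) = e^(−0.352×2.556) = 0.4067.
D = -62.29 × (0.3653 − 0.4067) + 3.15 × 0.4067 = 2.579 + 1.281 = 3.860 mg/L.
DO = C_s − D = 11.5 − 3.860 = 7.640 mg/L.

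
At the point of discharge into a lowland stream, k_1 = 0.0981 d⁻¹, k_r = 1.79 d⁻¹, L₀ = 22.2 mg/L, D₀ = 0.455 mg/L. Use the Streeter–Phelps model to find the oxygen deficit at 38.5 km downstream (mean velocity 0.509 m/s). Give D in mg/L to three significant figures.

Travel time t = x/v = 38.5 km / (0.509 m/s) = 38500 m / 0.509 m/s = 75640 s = 0.8754 d.
k_1 L₀/(k_r−k_1) = 0.0981×22.2/(1.79−0.0981) = 2.178/1.692 = 1.287 mg/L.
e^(−k_1 t) = e^(−0.0981×0.8754) = 0.9177; e^(−k_r t) = e^(−1.79×0.8754) = 0.2087.
D = 1.287 × (0.9177 − 0.2087) + 0.455 × 0.2087 = 0.9127 + 0.09494 = 1.008 mg/L.

D ≈ 1.01 mg/L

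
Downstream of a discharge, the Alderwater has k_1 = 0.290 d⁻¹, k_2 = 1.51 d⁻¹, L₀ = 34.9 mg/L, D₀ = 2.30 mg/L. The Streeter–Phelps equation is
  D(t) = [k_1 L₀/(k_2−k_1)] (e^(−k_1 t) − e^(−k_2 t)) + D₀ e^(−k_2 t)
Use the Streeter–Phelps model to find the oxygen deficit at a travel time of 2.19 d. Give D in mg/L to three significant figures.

D ≈ 4.18 mg/L

k_1 L₀/(k_2−k_1) = 0.290×34.9/(1.51−0.290) = 10.12/1.220 = 8.296 mg/L.
e^(−k_1 t) = e^(−0.290×2.190) = 0.5299; e^(−k_2 t) = e^(−1.51×2.190) = 0.03663.
D = 8.296 × (0.5299 − 0.03663) + 2.30 × 0.03663 = 4.092 + 0.08425 = 4.176 mg/L.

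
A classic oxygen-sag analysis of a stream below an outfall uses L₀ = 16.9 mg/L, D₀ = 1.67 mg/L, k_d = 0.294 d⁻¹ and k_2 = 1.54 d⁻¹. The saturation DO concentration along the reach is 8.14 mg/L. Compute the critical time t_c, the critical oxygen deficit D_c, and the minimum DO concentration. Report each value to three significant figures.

t_c ≈ 0.894 d; D_c ≈ 2.48 mg/L; min DO ≈ 5.66 mg/L

At the critical point dD/dt = 0, so k_d L₀ e^(−k_d t) = k_2 D. Substituting D(t) from the Streeter–Phelps equation and solving for t gives
t_c = ln[(k_2/k_d)(1 − D₀(k_2−k_d)/(k_d L₀))] / (k_2−k_d).
Here k_2−k_d = 1.246 d⁻¹ and 1 − D₀(k_2−k_d)/(k_d L₀) = 1 − 1.67×1.246/(0.294×16.9) = 0.5812, so
t_c = ln(5.238 × 0.5812) / 1.246 = 1.113 / 1.246 = 0.8935 d.
D_c = (k_d/k_2) L₀ e^(−k_d t_c) = (0.294/1.54) × 16.9 × e^(−0.294×0.8935) = 0.1909 × 16.9 × 0.7690 = 2.481 mg/L.
Minimum DO = C_s − D_c = 8.14 − 2.481 = 5.659 mg/L.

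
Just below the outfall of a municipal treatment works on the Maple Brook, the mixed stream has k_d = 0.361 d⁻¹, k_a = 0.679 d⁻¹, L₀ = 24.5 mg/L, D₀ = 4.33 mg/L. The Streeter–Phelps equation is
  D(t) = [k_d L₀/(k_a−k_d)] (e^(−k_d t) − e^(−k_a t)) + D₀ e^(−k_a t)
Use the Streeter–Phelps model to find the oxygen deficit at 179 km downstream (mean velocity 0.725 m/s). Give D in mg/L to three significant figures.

D ≈ 6.54 mg/L

Travel time t = x/v = 179 km / (0.725 m/s) = 179000 m / 0.725 m/s = 246900 s = 2.858 d.
k_d L₀/(k_a−k_d) = 0.361×24.5/(0.679−0.361) = 8.845/0.3180 = 27.81 mg/L.
e^(−k_d t) = e^(−0.361×2.858) = 0.3564; e^(−k_a t) = e^(−0.679×2.858) = 0.1437.
D = 27.81 × (0.3564 − 0.1437) + 4.33 × 0.1437 = 5.918 + 0.6220 = 6.540 mg/L.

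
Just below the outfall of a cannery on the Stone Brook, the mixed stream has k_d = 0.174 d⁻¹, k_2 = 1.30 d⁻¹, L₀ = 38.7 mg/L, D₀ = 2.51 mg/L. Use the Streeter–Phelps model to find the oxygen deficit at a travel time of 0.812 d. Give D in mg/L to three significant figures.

D ≈ 3.98 mg/L

k_d L₀/(k_2−k_d) = 0.174×38.7/(1.30−0.174) = 6.734/1.126 = 5.980 mg/L.
e^(−k_d t) = e^(−0.174×0.8120) = 0.8682; e^(−k_2 t) = e^(−1.30×0.8120) = 0.3480.
D = 5.980 × (0.8682 − 0.3480) + 2.51 × 0.3480 = 3.111 + 0.8734 = 3.985 mg/L.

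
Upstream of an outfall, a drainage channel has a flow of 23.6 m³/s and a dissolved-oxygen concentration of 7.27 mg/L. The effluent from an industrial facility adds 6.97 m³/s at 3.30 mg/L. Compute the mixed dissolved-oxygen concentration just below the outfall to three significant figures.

Flow-weighted mixing: C = (Q_r C_r + Q_w C_w)/(Q_r + Q_w)
= (23.6×7.27 + 6.97×3.30)/(23.6 + 6.97) = 194.6/30.57 = 6.365 mg/L.

6.36 mg/L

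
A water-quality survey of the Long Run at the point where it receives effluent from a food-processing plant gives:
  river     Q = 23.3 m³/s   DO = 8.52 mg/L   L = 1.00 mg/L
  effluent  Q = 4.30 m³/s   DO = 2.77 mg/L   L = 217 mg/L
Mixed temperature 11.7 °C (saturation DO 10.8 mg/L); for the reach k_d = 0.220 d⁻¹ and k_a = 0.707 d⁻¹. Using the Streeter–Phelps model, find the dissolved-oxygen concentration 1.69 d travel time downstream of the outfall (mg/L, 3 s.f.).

DO ≈ 3.78 mg/L

Mixed DO = (23.3×8.52 + 4.30×2.77)/(23.3+4.30) = 210.4/27.60 = 7.624 mg/L.
Mixed L₀ = (23.3×1.00 + 4.30×217)/(27.60) = 956.4/27.60 = 34.65 mg/L.
Initial deficit D₀ = C_s − DO₀ = 10.8 − 7.624 = 3.176 mg/L.
D(1.69) = [0.220×34.65/(0.707−0.220)](e^(−0.220×1.69) − e^(−0.707×1.69)) + 3.176 e^(−0.707×1.69)
= 15.65 × (0.6895 − 0.3028) + 3.176 × 0.3028 = 7.015 mg/L.
DO = 10.8 − 7.015 = 3.785 mg/L.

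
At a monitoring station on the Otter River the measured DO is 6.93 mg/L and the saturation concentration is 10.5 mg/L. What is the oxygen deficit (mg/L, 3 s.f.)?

D = C_s − C = 10.5 − 6.93 = 3.57 mg/L.

D ≈ 3.57 mg/L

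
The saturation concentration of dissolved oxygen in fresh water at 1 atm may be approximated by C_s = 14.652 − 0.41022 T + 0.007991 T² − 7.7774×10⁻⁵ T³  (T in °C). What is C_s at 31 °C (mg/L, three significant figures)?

C_s ≈ 7.30 mg/L

C_s = 14.652 − 0.41022×31 + 0.007991×31² − 7.7774×10⁻⁵×31³ = 7.298 mg/L.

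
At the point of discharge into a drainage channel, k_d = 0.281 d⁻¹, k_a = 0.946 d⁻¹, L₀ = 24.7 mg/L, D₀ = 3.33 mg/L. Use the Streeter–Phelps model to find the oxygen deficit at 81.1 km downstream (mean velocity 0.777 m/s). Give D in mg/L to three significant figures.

D ≈ 5.17 mg/L

Travel time t = x/v = 81.1 km / (0.777 m/s) = 81100 m / 0.777 m/s = 104400 s = 1.208 d.
k_d L₀/(k_a−k_d) = 0.281×24.7/(0.946−0.281) = 6.941/0.6650 = 10.44 mg/L.
e^(−k_d t) = e^(−0.281×1.208) = 0.7122; e^(−k_a t) = e^(−0.946×1.208) = 0.3189.
D = 10.44 × (0.7122 − 0.3189) + 3.33 × 0.3189 = 4.104 + 1.062 = 5.166 mg/L.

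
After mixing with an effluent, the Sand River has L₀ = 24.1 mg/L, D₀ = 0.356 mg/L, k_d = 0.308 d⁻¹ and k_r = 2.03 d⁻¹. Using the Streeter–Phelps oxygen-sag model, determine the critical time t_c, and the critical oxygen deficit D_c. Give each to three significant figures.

t_c ≈ 1.05 d; D_c ≈ 2.65 mg/L

t_c = [1/(k_r−k_d)] ln[(k_r/k_d)(1 − D₀(k_r−k_d)/(k_d L₀))]
= [1/(2.03−0.308)] ln[(2.03/0.308)(1 − 0.356×1.722/(0.308×24.1))]
= (1/1.722) ln[6.591 × 0.9174] = 0.5807 × ln(6.047) = 0.5807 × 1.799 = 1.045 d.
L(t_c) = L₀ e^(−k_d t_c) = 24.1 × 0.7248 = 17.47 mg/L, and at the critical point k_r D_c = k_d L, so D_c = (0.308/2.03) × 17.47 = 2.650 mg/L.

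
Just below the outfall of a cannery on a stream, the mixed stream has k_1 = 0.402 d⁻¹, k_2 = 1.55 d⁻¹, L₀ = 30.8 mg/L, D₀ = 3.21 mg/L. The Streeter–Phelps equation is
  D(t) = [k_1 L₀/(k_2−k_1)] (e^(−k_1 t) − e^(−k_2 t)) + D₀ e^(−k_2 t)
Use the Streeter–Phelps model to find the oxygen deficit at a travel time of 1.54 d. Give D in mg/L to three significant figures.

k_1 L₀/(k_2−k_1) = 0.402×30.8/(1.55−0.402) = 12.38/1.148 = 10.79 mg/L.
e^(−k_1 t) = e^(−0.402×1.540) = 0.5384; e^(−k_2 t) = e^(−1.55×1.540) = 0.09190.
D = 10.79 × (0.5384 − 0.09190) + 3.21 × 0.09190 = 4.816 + 0.2950 = 5.111 mg/L.

D ≈ 5.11 mg/L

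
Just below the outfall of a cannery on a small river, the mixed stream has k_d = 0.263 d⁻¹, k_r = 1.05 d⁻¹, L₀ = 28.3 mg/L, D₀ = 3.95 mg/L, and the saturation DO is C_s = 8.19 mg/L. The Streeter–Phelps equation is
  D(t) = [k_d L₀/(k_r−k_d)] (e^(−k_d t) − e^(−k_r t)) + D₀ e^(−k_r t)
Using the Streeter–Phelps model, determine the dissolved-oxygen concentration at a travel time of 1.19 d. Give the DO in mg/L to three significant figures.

DO ≈ 2.85 mg/L

k_d L₀/(k_r−k_d) = 0.263×28.3/(1.05−0.263) = 7.443/0.7870 = 9.457 mg/L.
e^(−k_d t) = e^(−0.263×1.190) = 0.7313; e^(−k_r t) = e^(−1.05×1.190) = 0.2866.
D = 9.457 × (0.7313 − 0.2866) + 3.95 × 0.2866 = 4.205 + 1.132 = 5.337 mg/L.
DO = C_s − D = 8.19 − 5.337 = 2.853 mg/L.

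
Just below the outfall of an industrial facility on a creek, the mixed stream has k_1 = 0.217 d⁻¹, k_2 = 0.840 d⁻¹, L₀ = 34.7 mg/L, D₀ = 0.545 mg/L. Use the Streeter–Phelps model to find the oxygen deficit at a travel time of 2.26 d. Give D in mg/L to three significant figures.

D ≈ 5.67 mg/L

k_1 L₀/(k_2−k_1) = 0.217×34.7/(0.840−0.217) = 7.530/0.6230 = 12.09 mg/L.
e^(−k_1 t) = e^(−0.217×2.260) = 0.6124; e^(−k_2 t) = e^(−0.840×2.260) = 0.1498.
D = 12.09 × (0.6124 − 0.1498) + 0.545 × 0.1498 = 5.591 + 0.08165 = 5.672 mg/L.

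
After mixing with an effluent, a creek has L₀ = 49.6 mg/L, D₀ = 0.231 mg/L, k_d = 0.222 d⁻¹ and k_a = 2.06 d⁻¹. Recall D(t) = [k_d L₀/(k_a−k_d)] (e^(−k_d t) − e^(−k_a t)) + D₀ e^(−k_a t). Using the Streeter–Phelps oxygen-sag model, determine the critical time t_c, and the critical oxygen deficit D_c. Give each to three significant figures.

With k_a/k_d = 9.279 and 1 − D₀(k_a−k_d)/(k_d L₀) = 0.9614,
t_c = ln(9.279 × 0.9614) / (2.06 − 0.222) = ln(8.921) / 1.838 = 2.188/1.838 = 1.191 d.
D_c = (k_d/k_a) L₀ e^(−k_d t_c) = (0.222/2.06) × 49.6 × e^(−0.222×1.191) = 0.1078 × 49.6 × 0.7677 = 4.104 mg/L.

t_c ≈ 1.19 d; D_c ≈ 4.10 mg/L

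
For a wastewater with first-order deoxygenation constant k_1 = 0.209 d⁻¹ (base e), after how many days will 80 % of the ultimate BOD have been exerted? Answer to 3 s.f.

y/L₀ = 1 − e^(−k_1 t) = 0.80 ⇒ e^(−k_1 t) = 0.200
t = −ln(0.200) / 0.209 = 1.609 / 0.209 = 7.701 d.

t ≈ 7.70 d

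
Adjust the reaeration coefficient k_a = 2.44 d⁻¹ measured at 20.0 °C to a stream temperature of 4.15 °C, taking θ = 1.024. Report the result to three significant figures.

k_a(T₂) = k_a(T₁) · θ^(T₂−T₁) = 2.44 × 1.024^(4.15−20.0)
= 2.44 × 1.024^-15.8 = 2.44 × 0.6867 = 1.675 d⁻¹.

k_a ≈ 1.68 d⁻¹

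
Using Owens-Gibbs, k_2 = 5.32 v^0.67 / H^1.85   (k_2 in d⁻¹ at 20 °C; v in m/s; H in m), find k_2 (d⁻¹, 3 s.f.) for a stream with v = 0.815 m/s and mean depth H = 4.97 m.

k_2 ≈ 0.239 d⁻¹

k_2 = 5.32 × 0.815^0.67 / 4.97^1.85 = 5.32 × 0.8719 / 19.42 = 0.2389 d⁻¹.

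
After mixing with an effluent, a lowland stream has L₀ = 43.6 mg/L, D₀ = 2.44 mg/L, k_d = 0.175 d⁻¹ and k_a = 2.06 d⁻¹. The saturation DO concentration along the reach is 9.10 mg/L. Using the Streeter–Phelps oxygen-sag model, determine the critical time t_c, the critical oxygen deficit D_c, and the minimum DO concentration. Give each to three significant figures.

t_c ≈ 0.818 d; D_c ≈ 3.21 mg/L; min DO ≈ 5.89 mg/L

At the critical point dD/dt = 0, so k_d L₀ e^(−k_d t) = k_a D. Substituting D(t) from the Streeter–Phelps equation and solving for t gives
t_c = ln[(k_a/k_d)(1 − D₀(k_a−k_d)/(k_d L₀))] / (k_a−k_d).
Here k_a−k_d = 1.885 d⁻¹ and 1 − D₀(k_a−k_d)/(k_d L₀) = 1 − 2.44×1.885/(0.175×43.6) = 0.3972, so
t_c = ln(11.77 × 0.3972) / 1.885 = 1.542 / 1.885 = 0.8182 d.
D_c = (k_d/k_a) L₀ e^(−k_d t_c) = (0.175/2.06) × 43.6 × e^(−0.175×0.8182) = 0.08495 × 43.6 × 0.8666 = 3.210 mg/L.
Minimum DO = C_s − D_c = 9.10 − 3.210 = 5.890 mg/L.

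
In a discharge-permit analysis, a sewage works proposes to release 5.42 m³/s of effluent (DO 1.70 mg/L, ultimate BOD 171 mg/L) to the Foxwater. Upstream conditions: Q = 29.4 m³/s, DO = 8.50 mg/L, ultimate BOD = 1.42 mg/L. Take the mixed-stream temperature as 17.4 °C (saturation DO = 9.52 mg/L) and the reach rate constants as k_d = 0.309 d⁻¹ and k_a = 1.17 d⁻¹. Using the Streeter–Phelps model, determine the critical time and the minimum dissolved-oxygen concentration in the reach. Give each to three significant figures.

Mixed DO = (29.4×8.50 + 5.42×1.70)/(29.4+5.42) = 259.1/34.82 = 7.442 mg/L.
Mixed L₀ = (29.4×1.42 + 5.42×171)/(34.82) = 968.6/34.82 = 27.82 mg/L.
Initial deficit D₀ = C_s − DO₀ = 9.52 − 7.442 = 2.078 mg/L.
t_c = (1/0.8610) ln[(1.17/0.309)(1 − 2.078×0.8610/(0.309×27.82))] = 1.161 × ln(2.998) = 1.275 d.
D_c = (0.309/1.17) × 27.82 × e^(−0.309×1.275) = 0.2641 × 27.82 × 0.6743 = 4.954 mg/L.
Minimum DO = 9.52 − 4.954 = 4.566 mg/L.

t_c ≈ 1.28 d; minimum DO ≈ 4.57 mg/L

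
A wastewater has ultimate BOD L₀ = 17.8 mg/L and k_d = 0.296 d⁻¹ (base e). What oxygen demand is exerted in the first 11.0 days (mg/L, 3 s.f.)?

y_t = L₀(1 − e^(−k_d t)) = 17.8 × (1 − e^(−0.296×11.0))
= 17.8 × (1 − 0.03854) = 17.8 × 0.9615 = 17.11 mg/L.

y ≈ 17.1 mg/L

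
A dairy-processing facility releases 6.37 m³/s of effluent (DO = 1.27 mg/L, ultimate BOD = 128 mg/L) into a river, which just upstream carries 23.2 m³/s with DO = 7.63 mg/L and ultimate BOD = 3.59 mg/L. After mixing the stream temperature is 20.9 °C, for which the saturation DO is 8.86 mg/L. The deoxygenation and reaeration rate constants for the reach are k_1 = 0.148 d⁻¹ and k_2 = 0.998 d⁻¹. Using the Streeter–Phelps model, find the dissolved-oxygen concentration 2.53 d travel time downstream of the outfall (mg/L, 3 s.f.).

DO ≈ 5.44 mg/L

Mixed DO = (23.2×7.63 + 6.37×1.27)/(23.2+6.37) = 185.1/29.57 = 6.260 mg/L.
Mixed L₀ = (23.2×3.59 + 6.37×128)/(29.57) = 898.6/29.57 = 30.39 mg/L.
Initial deficit D₀ = C_s − DO₀ = 8.86 − 6.260 = 2.600 mg/L.
D(2.53) = [0.148×30.39/(0.998−0.148)](e^(−0.148×2.53) − e^(−0.998×2.53)) + 2.600 e^(−0.998×2.53)
= 5.292 × (0.6877 − 0.08006) + 2.600 × 0.08006 = 3.423 mg/L.
DO = 8.86 − 3.423 = 5.437 mg/L.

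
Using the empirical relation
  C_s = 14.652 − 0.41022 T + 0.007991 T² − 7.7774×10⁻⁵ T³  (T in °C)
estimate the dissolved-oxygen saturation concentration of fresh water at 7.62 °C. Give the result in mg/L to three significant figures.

C_s ≈ 12.0 mg/L

C_s = 14.652 − 0.41022×7.62 + 0.007991×7.62² − 7.7774×10⁻⁵×7.62³ = 11.96 mg/L.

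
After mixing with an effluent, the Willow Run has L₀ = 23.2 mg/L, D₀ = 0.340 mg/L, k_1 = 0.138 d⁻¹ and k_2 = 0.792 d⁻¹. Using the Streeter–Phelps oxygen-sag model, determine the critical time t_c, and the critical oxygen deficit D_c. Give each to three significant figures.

t_c ≈ 2.56 d; D_c ≈ 2.84 mg/L

With k_2/k_1 = 5.739 and 1 − D₀(k_2−k_1)/(k_1 L₀) = 0.9305,
t_c = ln(5.739 × 0.9305) / (0.792 − 0.138) = ln(5.341) / 0.6540 = 1.675/0.6540 = 2.562 d.
D_c = (k_1/k_2) L₀ e^(−k_1 t_c) = (0.138/0.792) × 23.2 × e^(−0.138×2.562) = 0.1742 × 23.2 × 0.7022 = 2.839 mg/L.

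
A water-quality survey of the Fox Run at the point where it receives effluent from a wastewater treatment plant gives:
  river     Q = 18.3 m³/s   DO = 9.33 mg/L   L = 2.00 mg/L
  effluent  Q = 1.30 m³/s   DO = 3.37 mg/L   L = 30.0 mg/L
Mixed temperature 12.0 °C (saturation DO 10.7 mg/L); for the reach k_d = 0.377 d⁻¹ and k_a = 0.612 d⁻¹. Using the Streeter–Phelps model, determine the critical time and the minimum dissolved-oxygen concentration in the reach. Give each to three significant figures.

t_c ≈ 0.632 d; minimum DO ≈ 8.83 mg/L

Mixed DO = (18.3×9.33 + 1.30×3.37)/(18.3+1.30) = 175.1/19.60 = 8.935 mg/L.
Mixed L₀ = (18.3×2.00 + 1.30×30.0)/(19.60) = 75.60/19.60 = 3.857 mg/L.
Initial deficit D₀ = C_s − DO₀ = 10.7 − 8.935 = 1.765 mg/L.
t_c = (1/0.2350) ln[(0.612/0.377)(1 − 1.765×0.2350/(0.377×3.857))] = 4.255 × ln(1.160) = 0.6324 d.
D_c = (0.377/0.612) × 3.857 × e^(−0.377×0.6324) = 0.6160 × 3.857 × 0.7879 = 1.872 mg/L.
Minimum DO = 10.7 − 1.872 = 8.828 mg/L.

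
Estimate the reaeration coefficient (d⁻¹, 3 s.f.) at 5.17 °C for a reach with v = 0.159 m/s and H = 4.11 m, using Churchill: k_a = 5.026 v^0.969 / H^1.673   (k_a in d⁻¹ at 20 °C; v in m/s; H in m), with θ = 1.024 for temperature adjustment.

k_a(20) = 5.026 × 0.159^0.969 / 4.11^1.673 = 5.026 × 0.1683 / 10.64 = 0.07951 d⁻¹.
k_a(5.17) = 0.07951 × 1.024^(5.17−20) = 0.07951 × 0.7035 = 0.05593 d⁻¹.

k_a ≈ 0.0559 d⁻¹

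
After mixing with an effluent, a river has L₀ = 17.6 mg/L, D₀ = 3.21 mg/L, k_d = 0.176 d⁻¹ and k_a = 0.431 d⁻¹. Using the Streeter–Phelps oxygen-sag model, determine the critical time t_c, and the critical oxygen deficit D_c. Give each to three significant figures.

At the critical point dD/dt = 0, so k_d L₀ e^(−k_d t) = k_a D. Substituting D(t) from the Streeter–Phelps equation and solving for t gives
t_c = ln[(k_a/k_d)(1 − D₀(k_a−k_d)/(k_d L₀))] / (k_a−k_d).
Here k_a−k_d = 0.2550 d⁻¹ and 1 − D₀(k_a−k_d)/(k_d L₀) = 1 − 3.21×0.2550/(0.176×17.6) = 0.7357, so
t_c = ln(2.449 × 0.7357) / 0.2550 = 0.5888 / 0.2550 = 2.309 d.
D_c = (k_d/k_a) L₀ e^(−k_d t_c) = (0.176/0.431) × 17.6 × e^(−0.176×2.309) = 0.4084 × 17.6 × 0.6661 = 4.787 mg/L.

t_c ≈ 2.31 d; D_c ≈ 4.79 mg/L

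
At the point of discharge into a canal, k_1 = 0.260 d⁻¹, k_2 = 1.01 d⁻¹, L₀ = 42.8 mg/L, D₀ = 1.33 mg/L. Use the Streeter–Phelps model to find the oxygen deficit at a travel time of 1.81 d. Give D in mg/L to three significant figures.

k_1 L₀/(k_2−k_1) = 0.260×42.8/(1.01−0.260) = 11.13/0.7500 = 14.84 mg/L.
e^(−k_1 t) = e^(−0.260×1.810) = 0.6246; e^(−k_2 t) = e^(−1.01×1.810) = 0.1607.
D = 14.84 × (0.6246 − 0.1607) + 1.33 × 0.1607 = 6.883 + 0.2138 = 7.097 mg/L.

D ≈ 7.10 mg/L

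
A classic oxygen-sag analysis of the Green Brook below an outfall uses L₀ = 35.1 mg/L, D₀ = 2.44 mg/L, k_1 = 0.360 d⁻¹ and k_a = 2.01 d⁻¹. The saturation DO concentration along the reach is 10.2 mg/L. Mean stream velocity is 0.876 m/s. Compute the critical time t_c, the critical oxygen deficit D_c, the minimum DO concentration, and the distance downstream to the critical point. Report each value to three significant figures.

t_c ≈ 0.810 d; D_c ≈ 4.70 mg/L; min DO ≈ 5.50 mg/L; x_c ≈ 61.3 km

t_c = [1/(k_a−k_1)] ln[(k_a/k_1)(1 − D₀(k_a−k_1)/(k_1 L₀))]
= [1/(2.01−0.360)] ln[(2.01/0.360)(1 − 2.44×1.650/(0.360×35.1))]
= (1/1.650) ln[5.583 × 0.6814] = 0.6061 × ln(3.804) = 0.6061 × 1.336 = 0.8098 d.
L(t_c) = L₀ e^(−k_1 t_c) = 35.1 × 0.7471 = 26.22 mg/L, and at the critical point k_a D_c = k_1 L, so D_c = (0.360/2.01) × 26.22 = 4.697 mg/L.
Minimum DO = C_s − D_c = 10.2 − 4.697 = 5.503 mg/L.
x_c = v t_c = 0.876 m/s × 0.8098 d × 86400 s/d = 61290 m ≈ 61.3 km.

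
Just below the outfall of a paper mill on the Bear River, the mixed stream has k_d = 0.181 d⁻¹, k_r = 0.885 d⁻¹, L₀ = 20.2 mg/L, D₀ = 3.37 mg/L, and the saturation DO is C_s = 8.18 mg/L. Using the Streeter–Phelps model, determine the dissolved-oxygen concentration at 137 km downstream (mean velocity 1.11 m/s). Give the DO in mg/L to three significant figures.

Travel time t = x/v = 137 km / (1.11 m/s) = 137000 m / 1.11 m/s = 123400 s = 1.429 d.
k_d L₀/(k_r−k_d) = 0.181×20.2/(0.885−0.181) = 3.656/0.7040 = 5.193 mg/L.
e^(−k_d t) = e^(−0.181×1.429) = 0.7722; e^(−k_r t) = e^(−0.885×1.429) = 0.2825.
D = 5.193 × (0.7722 − 0.2825) + 3.37 × 0.2825 = 2.543 + 0.9519 = 3.495 mg/L.
DO = C_s − D = 8.18 − 3.495 = 4.685 mg/L.

DO ≈ 4.68 mg/L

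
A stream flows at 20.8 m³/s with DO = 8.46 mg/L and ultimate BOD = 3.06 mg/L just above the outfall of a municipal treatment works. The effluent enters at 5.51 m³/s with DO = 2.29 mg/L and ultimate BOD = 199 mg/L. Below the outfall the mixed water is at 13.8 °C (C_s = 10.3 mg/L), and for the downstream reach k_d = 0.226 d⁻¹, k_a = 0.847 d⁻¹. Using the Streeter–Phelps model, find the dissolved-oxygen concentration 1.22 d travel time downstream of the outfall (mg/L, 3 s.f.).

DO ≈ 2.72 mg/L

Mixed DO = (20.8×8.46 + 5.51×2.29)/(20.8+5.51) = 188.6/26.31 = 7.168 mg/L.
Mixed L₀ = (20.8×3.06 + 5.51×199)/(26.31) = 1160/26.31 = 44.09 mg/L.
Initial deficit D₀ = C_s − DO₀ = 10.3 − 7.168 = 3.132 mg/L.
D(1.22) = [0.226×44.09/(0.847−0.226)](e^(−0.226×1.22) − e^(−0.847×1.22)) + 3.132 e^(−0.847×1.22)
= 16.05 × (0.7590 − 0.3558) + 3.132 × 0.3558 = 7.585 mg/L.
DO = 10.3 − 7.585 = 2.715 mg/L.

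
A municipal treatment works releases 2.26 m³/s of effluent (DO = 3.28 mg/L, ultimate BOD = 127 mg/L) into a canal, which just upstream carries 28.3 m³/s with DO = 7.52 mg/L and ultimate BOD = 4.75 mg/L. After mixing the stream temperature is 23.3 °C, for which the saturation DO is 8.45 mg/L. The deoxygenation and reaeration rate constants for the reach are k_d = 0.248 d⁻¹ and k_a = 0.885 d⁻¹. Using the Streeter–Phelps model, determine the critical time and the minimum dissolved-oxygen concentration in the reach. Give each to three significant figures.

t_c ≈ 1.58 d; minimum DO ≈ 5.84 mg/L

Mixed DO = (28.3×7.52 + 2.26×3.28)/(28.3+2.26) = 220.2/30.56 = 7.206 mg/L.
Mixed L₀ = (28.3×4.75 + 2.26×127)/(30.56) = 421.4/30.56 = 13.79 mg/L.
Initial deficit D₀ = C_s − DO₀ = 8.45 − 7.206 = 1.244 mg/L.
t_c = (1/0.6370) ln[(0.885/0.248)(1 − 1.244×0.6370/(0.248×13.79))] = 1.570 × ln(2.742) = 1.584 d.
D_c = (0.248/0.885) × 13.79 × e^(−0.248×1.584) = 0.2802 × 13.79 × 0.6752 = 2.609 mg/L.
Minimum DO = 8.45 − 2.609 = 5.841 mg/L.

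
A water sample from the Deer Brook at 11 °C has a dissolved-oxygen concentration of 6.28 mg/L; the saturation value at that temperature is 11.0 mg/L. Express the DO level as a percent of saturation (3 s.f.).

% saturation = C/C_s × 100 = 6.28/11.0 × 100 = 57.1 %.

57.1 % saturation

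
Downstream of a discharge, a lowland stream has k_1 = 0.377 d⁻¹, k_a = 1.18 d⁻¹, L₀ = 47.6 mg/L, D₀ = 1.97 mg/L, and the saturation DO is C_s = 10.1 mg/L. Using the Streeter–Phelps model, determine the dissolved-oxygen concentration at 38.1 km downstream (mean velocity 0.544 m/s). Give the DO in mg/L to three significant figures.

Travel time t = x/v = 38.1 km / (0.544 m/s) = 38100 m / 0.544 m/s = 70040 s = 0.8106 d.
k_1 L₀/(k_a−k_1) = 0.377×47.6/(1.18−0.377) = 17.95/0.8030 = 22.35 mg/L.
e^(−k_1 t) = e^(−0.377×0.8106) = 0.7367; e^(−k_a t) = e^(−1.18×0.8106) = 0.3842.
D = 22.35 × (0.7367 − 0.3842) + 1.97 × 0.3842 = 7.877 + 0.7569 = 8.633 mg/L.
DO = C_s − D = 10.1 − 8.633 = 1.467 mg/L.

DO ≈ 1.47 mg/L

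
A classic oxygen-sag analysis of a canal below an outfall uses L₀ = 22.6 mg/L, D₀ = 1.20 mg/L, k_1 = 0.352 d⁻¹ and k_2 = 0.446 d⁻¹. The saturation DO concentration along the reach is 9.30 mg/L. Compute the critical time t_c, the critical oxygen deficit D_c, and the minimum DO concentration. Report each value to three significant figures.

At the critical point dD/dt = 0, so k_1 L₀ e^(−k_1 t) = k_2 D. Substituting D(t) from the Streeter–Phelps equation and solving for t gives
t_c = ln[(k_2/k_1)(1 − D₀(k_2−k_1)/(k_1 L₀))] / (k_2−k_1).
Here k_2−k_1 = 0.09400 d⁻¹ and 1 − D₀(k_2−k_1)/(k_1 L₀) = 1 − 1.20×0.09400/(0.352×22.6) = 0.9858, so
t_c = ln(1.267 × 0.9858) / 0.09400 = 0.2224 / 0.09400 = 2.366 d.
L(t_c) = L₀ e^(−k_1 t_c) = 22.6 × 0.4348 = 9.827 mg/L, and at the critical point k_2 D_c = k_1 L, so D_c = (0.352/0.446) × 9.827 = 7.756 mg/L.
Minimum DO = C_s − D_c = 9.30 − 7.756 = 1.544 mg/L.

t_c ≈ 2.37 d; D_c ≈ 7.76 mg/L; min DO ≈ 1.54 mg/L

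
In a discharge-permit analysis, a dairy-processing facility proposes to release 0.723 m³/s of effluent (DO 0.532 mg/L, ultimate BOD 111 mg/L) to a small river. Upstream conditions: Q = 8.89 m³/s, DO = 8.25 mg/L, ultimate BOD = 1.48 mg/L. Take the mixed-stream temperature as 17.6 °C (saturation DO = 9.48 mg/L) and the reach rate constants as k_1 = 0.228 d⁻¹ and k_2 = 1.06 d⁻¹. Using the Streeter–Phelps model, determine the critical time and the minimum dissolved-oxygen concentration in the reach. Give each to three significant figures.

t_c ≈ 0.478 d; minimum DO ≈ 7.61 mg/L

Mixed DO = (8.89×8.25 + 0.723×0.532)/(8.89+0.723) = 73.73/9.613 = 7.670 mg/L.
Mixed L₀ = (8.89×1.48 + 0.723×111)/(9.613) = 93.41/9.613 = 9.717 mg/L.
Initial deficit D₀ = C_s − DO₀ = 9.48 − 7.670 = 1.810 mg/L.
t_c = (1/0.8320) ln[(1.06/0.228)(1 − 1.810×0.8320/(0.228×9.717))] = 1.202 × ln(1.488) = 0.4778 d.
D_c = (0.228/1.06) × 9.717 × e^(−0.228×0.4778) = 0.2151 × 9.717 × 0.8968 = 1.874 mg/L.
Minimum DO = 9.48 − 1.874 = 7.606 mg/L.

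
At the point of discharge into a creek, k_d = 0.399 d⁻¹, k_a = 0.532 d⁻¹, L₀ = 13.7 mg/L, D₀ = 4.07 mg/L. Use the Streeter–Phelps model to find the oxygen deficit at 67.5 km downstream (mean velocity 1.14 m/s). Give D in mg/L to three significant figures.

Travel time t = x/v = 67.5 km / (1.14 m/s) = 67500 m / 1.14 m/s = 59210 s = 0.6853 d.
k_d L₀/(k_a−k_d) = 0.399×13.7/(0.532−0.399) = 5.466/0.1330 = 41.10 mg/L.
e^(−k_d t) = e^(−0.399×0.6853) = 0.7608; e^(−k_a t) = e^(−0.532×0.6853) = 0.6945.
D = 41.10 × (0.7608 − 0.6945) + 4.07 × 0.6945 = 2.724 + 2.827 = 5.550 mg/L.

D ≈ 5.55 mg/L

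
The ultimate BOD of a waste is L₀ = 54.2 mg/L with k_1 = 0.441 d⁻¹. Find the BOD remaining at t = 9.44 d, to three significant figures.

L ≈ 0.843 mg/L

L_t = L₀ e^(−k_1 t) = 54.2 × e^(−0.441×9.44) = 54.2 × 0.01556 = 0.8434 mg/L.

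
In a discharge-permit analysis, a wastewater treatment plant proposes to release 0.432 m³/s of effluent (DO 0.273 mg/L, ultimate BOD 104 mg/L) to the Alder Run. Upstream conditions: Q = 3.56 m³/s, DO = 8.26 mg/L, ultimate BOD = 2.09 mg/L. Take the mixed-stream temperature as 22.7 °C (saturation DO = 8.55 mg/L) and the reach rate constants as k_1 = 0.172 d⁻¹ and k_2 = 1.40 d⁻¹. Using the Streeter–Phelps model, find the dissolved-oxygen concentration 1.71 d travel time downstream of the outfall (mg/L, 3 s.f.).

DO ≈ 7.24 mg/L

Mixed DO = (3.56×8.26 + 0.432×0.273)/(3.56+0.432) = 29.52/3.992 = 7.396 mg/L.
Mixed L₀ = (3.56×2.09 + 0.432×104)/(3.992) = 52.37/3.992 = 13.12 mg/L.
Initial deficit D₀ = C_s − DO₀ = 8.55 − 7.396 = 1.154 mg/L.
D(1.71) = [0.172×13.12/(1.40−0.172)](e^(−0.172×1.71) − e^(−1.40×1.71)) + 1.154 e^(−1.40×1.71)
= 1.837 × (0.7452 − 0.09126) + 1.154 × 0.09126 = 1.307 mg/L.
DO = 8.55 − 1.307 = 7.243 mg/L.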